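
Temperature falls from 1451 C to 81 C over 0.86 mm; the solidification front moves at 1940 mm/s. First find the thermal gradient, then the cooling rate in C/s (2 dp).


G = (1451-81)/0.86 = 1593.02325581 C/mm
CR = 1593.02325581 * 1940 = 3090465.12 C/s


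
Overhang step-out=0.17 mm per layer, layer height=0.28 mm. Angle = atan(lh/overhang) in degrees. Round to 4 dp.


angle = atan(0.28/0.17) = 58.7363 degrees


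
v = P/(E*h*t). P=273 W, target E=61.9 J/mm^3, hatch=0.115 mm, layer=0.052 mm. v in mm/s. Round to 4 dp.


v = 273 / (61.9*0.115*0.052) = 737.5149 mm/s


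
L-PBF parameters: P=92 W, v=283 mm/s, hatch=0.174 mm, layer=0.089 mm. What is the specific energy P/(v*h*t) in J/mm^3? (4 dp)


Build rate = 283 * 0.174 * 0.089 = 4.382538 mm^3/s
SE = 92 / 4.382538 = 20.9924 J/mm^3


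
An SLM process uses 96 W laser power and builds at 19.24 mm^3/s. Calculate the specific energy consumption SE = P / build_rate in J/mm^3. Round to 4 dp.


SE = 96 / 19.24 = 4.9896 J/mm^3


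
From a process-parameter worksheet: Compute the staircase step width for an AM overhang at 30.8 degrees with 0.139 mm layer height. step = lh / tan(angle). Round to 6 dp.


step = 0.139 / tan(30.8) = 0.233175 mm


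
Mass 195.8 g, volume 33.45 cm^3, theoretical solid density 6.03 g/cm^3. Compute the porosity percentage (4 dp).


rho_part = 195.8 / 33.45 = 5.85351271 g/cm^3
Porosity = (1 - 5.85351271/6.03)*100 = 2.9268 %


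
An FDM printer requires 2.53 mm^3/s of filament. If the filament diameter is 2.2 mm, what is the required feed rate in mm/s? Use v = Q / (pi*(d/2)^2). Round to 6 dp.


A = pi*(2.2/2)^2 = 3.801327
v = 2.53 / 3.801327 = 0.665557 mm/s


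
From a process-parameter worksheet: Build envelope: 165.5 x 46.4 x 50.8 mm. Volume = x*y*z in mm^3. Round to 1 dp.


V = 165.5 * 46.4 * 50.8 = 390103.4 mm^3


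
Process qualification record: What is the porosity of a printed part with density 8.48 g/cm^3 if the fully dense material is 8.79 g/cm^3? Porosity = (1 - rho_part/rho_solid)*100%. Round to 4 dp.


Porosity = (1-8.48/8.79)*100 = 3.5267 %


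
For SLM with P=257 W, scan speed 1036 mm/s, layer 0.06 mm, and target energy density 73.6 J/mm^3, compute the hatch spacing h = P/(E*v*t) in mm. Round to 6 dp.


h = 257 / (73.6*1036*0.06) = 0.056175 mm


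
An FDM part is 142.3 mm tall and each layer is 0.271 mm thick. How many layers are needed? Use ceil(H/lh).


Layers = ceil(142.3/0.271) = 526


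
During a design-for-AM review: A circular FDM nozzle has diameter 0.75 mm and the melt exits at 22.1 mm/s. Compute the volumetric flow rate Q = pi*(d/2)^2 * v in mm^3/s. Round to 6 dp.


A = pi*(0.75/2)^2 = 0.44178647 mm^2
Q = 0.44178647 * 22.1 = 9.763481 mm^3/s


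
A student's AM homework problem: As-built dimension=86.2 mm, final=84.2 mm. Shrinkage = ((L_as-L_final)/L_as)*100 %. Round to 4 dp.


Shrinkage = ((86.2-84.2)/86.2)*100 = 2.3202 %


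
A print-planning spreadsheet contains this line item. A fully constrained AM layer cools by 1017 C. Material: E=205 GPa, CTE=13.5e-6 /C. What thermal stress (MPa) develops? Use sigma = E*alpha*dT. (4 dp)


sigma = 205*1000 * 13.5e-6 * 1017 = 2814.5475 MPa


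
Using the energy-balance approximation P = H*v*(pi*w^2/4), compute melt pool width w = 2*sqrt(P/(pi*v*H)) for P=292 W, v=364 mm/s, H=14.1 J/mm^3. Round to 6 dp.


w = 2*sqrt(292/(pi*364*14.1)) = 0.269145 mm


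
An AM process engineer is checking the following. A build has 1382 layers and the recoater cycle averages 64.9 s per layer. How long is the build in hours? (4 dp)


t = 1382 * 64.9 / 3600 = 24.9144 hrs


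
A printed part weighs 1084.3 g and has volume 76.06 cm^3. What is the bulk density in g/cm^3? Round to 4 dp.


rho = 1084.3 / 76.06 = 14.2559 g/cm^3


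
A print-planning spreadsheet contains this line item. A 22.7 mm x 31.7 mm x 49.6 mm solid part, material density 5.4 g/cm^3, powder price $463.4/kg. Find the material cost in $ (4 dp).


V = 22.7 * 31.7 * 49.6 = 35691.664 mm^3 = 35.691664 cm^3
Mass = 35.691664 * 5.4 / 1000 = 0.19273499 kg
Cost = 0.19273499 * 463.4 = 89.3134 $


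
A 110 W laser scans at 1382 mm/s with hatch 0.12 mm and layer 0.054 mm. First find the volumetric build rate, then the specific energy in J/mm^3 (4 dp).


Build rate = 1382 * 0.12 * 0.054 = 8.95536 mm^3/s
SE = 110 / 8.95536 = 12.2831 J/mm^3


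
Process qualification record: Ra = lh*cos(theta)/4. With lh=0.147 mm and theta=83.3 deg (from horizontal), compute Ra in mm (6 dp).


Ra = 0.147 * cos(83.3) / 4 = 0.004288 mm


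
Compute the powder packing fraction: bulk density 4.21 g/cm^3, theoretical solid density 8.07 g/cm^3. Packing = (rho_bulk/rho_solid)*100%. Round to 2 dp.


Packing = (4.21/8.07)*100 = 52.17 %


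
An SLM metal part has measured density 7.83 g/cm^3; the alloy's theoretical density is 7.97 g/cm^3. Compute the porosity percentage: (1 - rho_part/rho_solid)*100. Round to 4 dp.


Porosity = (1-7.83/7.97)*100 = 1.7566 %


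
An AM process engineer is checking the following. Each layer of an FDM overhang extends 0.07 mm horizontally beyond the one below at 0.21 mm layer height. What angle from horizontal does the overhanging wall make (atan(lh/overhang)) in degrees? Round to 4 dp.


angle = atan(0.21/0.07) = 71.5651 degrees


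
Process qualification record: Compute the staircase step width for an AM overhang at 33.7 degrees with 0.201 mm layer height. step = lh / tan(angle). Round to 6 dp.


step = 0.201 / tan(33.7) = 0.301387 mm


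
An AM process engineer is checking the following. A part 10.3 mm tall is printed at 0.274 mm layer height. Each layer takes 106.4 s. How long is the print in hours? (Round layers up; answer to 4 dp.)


Layers = ceil(10.3/0.274) = 38
t = 38 * 106.4 / 3600 = 1.1231 hrs


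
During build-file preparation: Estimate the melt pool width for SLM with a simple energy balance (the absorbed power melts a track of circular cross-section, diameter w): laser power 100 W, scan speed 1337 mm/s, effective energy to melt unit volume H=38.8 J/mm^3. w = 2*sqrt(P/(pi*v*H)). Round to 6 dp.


w = 2*sqrt(100/(pi*1337*38.8)) = 0.049542 mm


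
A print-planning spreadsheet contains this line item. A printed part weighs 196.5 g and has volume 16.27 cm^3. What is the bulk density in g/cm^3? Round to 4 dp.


rho = 196.5 / 16.27 = 12.0774 g/cm^3


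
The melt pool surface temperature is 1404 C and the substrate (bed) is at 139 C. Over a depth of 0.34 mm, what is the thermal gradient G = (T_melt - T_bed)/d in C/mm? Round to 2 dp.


G = (1404-139)/0.34 = 3720.59 C/mm


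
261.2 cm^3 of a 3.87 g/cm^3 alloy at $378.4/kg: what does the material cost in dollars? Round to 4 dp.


Mass = 261.2*3.87/1000 = 1.010844 kg
Cost = 1.010844 * 378.4 = 382.5034 $


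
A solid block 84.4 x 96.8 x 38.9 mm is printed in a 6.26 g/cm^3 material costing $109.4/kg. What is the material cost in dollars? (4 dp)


V = 84.4 * 96.8 * 38.9 = 317809.888 mm^3 = 317.809888 cm^3
Mass = 317.809888 * 6.26 / 1000 = 1.9894899 kg
Cost = 1.9894899 * 109.4 = 217.6502 $


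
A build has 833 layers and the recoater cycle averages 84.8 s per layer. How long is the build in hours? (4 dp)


t = 833 * 84.8 / 3600 = 19.6218 hrs


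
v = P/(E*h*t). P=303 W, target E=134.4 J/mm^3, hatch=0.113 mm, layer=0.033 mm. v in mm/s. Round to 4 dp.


v = 303 / (134.4*0.113*0.033) = 604.5761 mm/s


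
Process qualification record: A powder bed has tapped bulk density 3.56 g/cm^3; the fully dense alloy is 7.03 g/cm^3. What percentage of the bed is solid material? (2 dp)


Packing = (3.56/7.03)*100 = 50.64 %


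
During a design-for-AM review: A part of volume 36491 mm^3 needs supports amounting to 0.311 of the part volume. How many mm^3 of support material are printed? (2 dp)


V_support = 36491 * 0.311 = 11348.7 mm^3


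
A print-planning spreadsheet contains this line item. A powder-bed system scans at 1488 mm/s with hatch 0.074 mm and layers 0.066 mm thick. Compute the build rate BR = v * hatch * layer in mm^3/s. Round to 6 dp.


Rate = 1488 * 0.074 * 0.066 = 7.267392 mm^3/s


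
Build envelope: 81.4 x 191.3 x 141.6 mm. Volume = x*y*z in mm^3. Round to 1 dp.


V = 81.4 * 191.3 * 141.6 = 2204969.7 mm^3


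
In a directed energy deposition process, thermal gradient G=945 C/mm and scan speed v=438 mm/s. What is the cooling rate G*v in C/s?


CR = 945 * 438 = 413910 C/s


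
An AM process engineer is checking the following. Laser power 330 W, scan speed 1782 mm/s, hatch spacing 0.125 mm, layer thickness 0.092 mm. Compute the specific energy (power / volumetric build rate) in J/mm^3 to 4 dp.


Build rate = 1782 * 0.125 * 0.092 = 20.493 mm^3/s
SE = 330 / 20.493 = 16.1031 J/mm^3


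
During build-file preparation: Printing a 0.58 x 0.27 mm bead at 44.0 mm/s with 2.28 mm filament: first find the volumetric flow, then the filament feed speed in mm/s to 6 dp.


Q = 0.58 * 0.27 * 44.0 = 6.8904 mm^3/s
A_fil = pi*(2.28/2)^2 = 4.08281381 mm^2
v_feed = 6.8904 / 4.08281381 = 1.68766 mm/s


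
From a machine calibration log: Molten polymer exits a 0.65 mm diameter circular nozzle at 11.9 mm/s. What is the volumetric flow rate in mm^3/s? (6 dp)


A = pi*(0.65/2)^2 = 0.33183072 mm^2
Q = 0.33183072 * 11.9 = 3.948786 mm^3/s


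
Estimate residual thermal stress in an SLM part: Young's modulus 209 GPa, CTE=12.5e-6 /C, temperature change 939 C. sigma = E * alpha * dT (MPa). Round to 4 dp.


sigma = 209*1000 * 12.5e-6 * 939 = 2453.1375 MPa


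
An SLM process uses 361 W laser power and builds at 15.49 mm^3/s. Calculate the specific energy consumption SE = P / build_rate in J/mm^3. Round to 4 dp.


SE = 361 / 15.49 = 23.3054 J/mm^3


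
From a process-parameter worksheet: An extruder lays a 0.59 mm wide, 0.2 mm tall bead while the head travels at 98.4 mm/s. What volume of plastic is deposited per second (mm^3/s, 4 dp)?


Rate = 0.59 * 0.2 * 98.4 = 11.6112 mm^3/s


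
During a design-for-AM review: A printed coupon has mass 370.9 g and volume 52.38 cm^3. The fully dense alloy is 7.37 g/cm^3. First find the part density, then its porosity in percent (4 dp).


rho_part = 370.9 / 52.38 = 7.08094693 g/cm^3
Porosity = (1 - 7.08094693/7.37)*100 = 3.922 %


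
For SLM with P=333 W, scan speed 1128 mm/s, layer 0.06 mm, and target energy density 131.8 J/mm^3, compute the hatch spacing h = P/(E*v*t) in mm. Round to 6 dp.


h = 333 / (131.8*1128*0.06) = 0.037331 mm


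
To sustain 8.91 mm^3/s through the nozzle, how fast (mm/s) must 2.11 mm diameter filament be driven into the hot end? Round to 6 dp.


A = pi*(2.11/2)^2 = 3.496671
v = 8.91 / 3.496671 = 2.548138 mm/s


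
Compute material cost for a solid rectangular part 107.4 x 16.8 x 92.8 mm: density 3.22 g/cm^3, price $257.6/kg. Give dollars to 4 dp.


V = 107.4 * 16.8 * 92.8 = 167440.896 mm^3 = 167.440896 cm^3
Mass = 167.440896 * 3.22 / 1000 = 0.53915969 kg
Cost = 0.53915969 * 257.6 = 138.8875 $


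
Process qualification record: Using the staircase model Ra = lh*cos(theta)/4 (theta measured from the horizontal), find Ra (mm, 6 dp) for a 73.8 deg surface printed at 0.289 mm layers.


Ra = 0.289 * cos(73.8) / 4 = 0.020157 mm


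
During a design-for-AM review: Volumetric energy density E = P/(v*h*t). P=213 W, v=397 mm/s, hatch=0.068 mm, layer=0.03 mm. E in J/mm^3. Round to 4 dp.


E = 213 / (397*0.068*0.03) = 263.0019 J/mm^3


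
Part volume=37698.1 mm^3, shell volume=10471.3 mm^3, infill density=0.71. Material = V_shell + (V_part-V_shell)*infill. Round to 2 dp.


V_infill = (37698.1 - 10471.3) * 0.71 = 19331.03
V_total = 10471.3 + 19331.03 = 29802.33 mm^3


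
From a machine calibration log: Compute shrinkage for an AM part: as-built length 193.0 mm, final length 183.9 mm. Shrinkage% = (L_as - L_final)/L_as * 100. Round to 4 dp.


Shrinkage = ((193.0-183.9)/193.0)*100 = 4.715 %


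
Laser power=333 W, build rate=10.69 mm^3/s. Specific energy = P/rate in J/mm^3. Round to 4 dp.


SE = 333 / 10.69 = 31.1506 J/mm^3


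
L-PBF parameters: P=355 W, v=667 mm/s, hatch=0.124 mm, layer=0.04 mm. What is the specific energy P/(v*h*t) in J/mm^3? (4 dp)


Build rate = 667 * 0.124 * 0.04 = 3.30832 mm^3/s
SE = 355 / 3.30832 = 107.3052 J/mm^3


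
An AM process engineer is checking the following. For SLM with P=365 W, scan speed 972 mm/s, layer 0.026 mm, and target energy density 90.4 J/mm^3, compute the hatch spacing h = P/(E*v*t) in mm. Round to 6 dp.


h = 365 / (90.4*972*0.026) = 0.159766 mm


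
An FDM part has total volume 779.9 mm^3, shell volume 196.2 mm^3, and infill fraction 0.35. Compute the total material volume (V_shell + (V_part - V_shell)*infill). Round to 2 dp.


V_infill = (779.9 - 196.2) * 0.35 = 204.3
V_total = 196.2 + 204.3 = 400.5 mm^3


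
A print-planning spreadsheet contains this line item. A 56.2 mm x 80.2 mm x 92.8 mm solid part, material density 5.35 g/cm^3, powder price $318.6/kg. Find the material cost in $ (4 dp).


V = 56.2 * 80.2 * 92.8 = 418271.872 mm^3 = 418.271872 cm^3
Mass = 418.271872 * 5.35 / 1000 = 2.23775452 kg
Cost = 2.23775452 * 318.6 = 712.9486 $


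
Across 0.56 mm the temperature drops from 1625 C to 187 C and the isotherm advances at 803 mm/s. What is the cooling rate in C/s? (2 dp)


G = (1625-187)/0.56 = 2567.85714286 C/mm
CR = 2567.85714286 * 803 = 2061989.29 C/s


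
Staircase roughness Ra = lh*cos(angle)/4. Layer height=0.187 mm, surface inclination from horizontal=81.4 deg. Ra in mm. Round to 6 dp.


Ra = 0.187 * cos(81.4) / 4 = 0.006991 mm


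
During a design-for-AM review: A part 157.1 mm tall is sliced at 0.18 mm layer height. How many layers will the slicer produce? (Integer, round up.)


Layers = ceil(157.1/0.18) = 873


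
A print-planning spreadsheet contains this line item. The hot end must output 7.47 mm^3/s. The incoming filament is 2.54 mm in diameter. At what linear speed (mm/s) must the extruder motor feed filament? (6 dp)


A = pi*(2.54/2)^2 = 5.067075
v = 7.47 / 5.067075 = 1.474223 mm/s


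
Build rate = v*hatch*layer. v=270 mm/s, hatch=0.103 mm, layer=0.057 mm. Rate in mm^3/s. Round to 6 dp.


Rate = 270 * 0.103 * 0.057 = 1.58517 mm^3/s


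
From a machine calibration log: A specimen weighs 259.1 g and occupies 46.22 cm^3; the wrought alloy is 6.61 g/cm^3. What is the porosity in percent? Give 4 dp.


rho_part = 259.1 / 46.22 = 5.60579836 g/cm^3
Porosity = (1 - 5.60579836/6.61)*100 = 15.1922 %


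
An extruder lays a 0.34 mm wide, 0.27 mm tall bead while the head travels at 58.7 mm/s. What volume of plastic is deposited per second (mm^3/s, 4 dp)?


Rate = 0.34 * 0.27 * 58.7 = 5.3887 mm^3/s


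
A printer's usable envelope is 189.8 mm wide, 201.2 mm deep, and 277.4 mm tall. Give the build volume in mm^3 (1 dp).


V = 189.8 * 201.2 * 277.4 = 10593284.6 mm^3


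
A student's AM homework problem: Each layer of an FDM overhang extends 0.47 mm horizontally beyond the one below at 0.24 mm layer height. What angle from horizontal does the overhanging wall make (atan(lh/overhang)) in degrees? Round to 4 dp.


angle = atan(0.24/0.47) = 27.0506 degrees


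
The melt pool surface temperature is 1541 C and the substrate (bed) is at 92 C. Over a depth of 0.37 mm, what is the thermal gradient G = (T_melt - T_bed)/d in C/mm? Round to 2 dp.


G = (1541-92)/0.37 = 3916.22 C/mm


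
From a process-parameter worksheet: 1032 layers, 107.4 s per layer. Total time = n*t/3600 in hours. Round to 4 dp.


t = 1032 * 107.4 / 3600 = 30.788 hrs


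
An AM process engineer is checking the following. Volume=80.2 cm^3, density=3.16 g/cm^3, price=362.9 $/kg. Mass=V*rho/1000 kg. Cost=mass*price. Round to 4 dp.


Mass = 80.2*3.16/1000 = 0.253432 kg
Cost = 0.253432 * 362.9 = 91.9705 $


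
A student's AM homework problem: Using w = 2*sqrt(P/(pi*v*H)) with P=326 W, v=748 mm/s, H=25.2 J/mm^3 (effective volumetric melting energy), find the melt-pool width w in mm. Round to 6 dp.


w = 2*sqrt(326/(pi*748*25.2)) = 0.148393 mm


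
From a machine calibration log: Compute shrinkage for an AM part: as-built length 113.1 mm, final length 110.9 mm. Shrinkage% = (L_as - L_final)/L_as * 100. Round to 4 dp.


Shrinkage = ((113.1-110.9)/113.1)*100 = 1.9452 %


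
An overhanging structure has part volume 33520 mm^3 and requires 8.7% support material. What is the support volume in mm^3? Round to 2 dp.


V_support = 33520 * 0.087 = 2916.24 mm^3


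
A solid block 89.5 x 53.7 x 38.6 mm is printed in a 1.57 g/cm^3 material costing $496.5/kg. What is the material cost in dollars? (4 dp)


V = 89.5 * 53.7 * 38.6 = 185517.39 mm^3 = 185.51739 cm^3
Mass = 185.51739 * 1.57 / 1000 = 0.2912623 kg
Cost = 0.2912623 * 496.5 = 144.6117 $


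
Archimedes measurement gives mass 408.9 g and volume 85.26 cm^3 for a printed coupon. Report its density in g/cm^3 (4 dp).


rho = 408.9 / 85.26 = 4.7959 g/cm^3


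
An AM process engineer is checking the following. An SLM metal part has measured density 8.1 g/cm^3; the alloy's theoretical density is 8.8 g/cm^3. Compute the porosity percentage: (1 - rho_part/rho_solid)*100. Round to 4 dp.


Porosity = (1-8.1/8.8)*100 = 7.9545 %


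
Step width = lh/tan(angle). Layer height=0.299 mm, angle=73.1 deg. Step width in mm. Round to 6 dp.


step = 0.299 / tan(73.1) = 0.090843 mm


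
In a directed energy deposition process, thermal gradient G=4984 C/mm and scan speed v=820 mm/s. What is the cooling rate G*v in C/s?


CR = 4984 * 820 = 4086880 C/s


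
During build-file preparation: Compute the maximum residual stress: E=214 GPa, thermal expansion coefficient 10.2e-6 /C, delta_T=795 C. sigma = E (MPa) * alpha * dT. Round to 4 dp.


sigma = 214*1000 * 10.2e-6 * 795 = 1735.326 MPa


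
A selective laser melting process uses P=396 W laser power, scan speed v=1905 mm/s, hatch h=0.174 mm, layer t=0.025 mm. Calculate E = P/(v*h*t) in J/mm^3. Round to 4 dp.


E = 396 / (1905*0.174*0.025) = 47.7871 J/mm^3


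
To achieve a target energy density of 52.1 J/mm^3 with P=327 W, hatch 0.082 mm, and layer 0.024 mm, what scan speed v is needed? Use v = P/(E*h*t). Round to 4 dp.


v = 327 / (52.1*0.082*0.024) = 3189.2234 mm/s


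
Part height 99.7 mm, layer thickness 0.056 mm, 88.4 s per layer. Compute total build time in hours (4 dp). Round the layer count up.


Layers = ceil(99.7/0.056) = 1781
t = 1781 * 88.4 / 3600 = 43.7334 hrs


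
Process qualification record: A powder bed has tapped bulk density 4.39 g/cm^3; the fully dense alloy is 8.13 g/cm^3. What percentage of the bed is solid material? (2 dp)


Packing = (4.39/8.13)*100 = 54.0 %


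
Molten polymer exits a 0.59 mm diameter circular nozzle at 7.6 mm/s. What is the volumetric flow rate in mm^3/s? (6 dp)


A = pi*(0.59/2)^2 = 0.2733971 mm^2
Q = 0.2733971 * 7.6 = 2.077818 mm^3/s


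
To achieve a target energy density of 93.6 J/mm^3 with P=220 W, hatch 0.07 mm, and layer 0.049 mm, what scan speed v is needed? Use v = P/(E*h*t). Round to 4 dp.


v = 220 / (93.6*0.07*0.049) = 685.2558 mm/s


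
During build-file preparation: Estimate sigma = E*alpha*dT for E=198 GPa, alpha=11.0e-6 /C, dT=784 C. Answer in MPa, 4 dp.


sigma = 198*1000 * 11.0e-6 * 784 = 1707.552 MPa


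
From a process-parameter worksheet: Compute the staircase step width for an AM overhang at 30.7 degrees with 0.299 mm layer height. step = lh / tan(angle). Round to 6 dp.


step = 0.299 / tan(30.7) = 0.503573 mm


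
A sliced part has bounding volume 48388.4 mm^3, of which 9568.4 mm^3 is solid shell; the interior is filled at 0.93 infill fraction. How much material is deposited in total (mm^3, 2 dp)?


V_infill = (48388.4 - 9568.4) * 0.93 = 36102.6
V_total = 9568.4 + 36102.6 = 45671.0 mm^3


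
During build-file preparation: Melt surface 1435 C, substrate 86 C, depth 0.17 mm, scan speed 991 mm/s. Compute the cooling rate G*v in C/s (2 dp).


G = (1435-86)/0.17 = 7935.29411765 C/mm
CR = 7935.29411765 * 991 = 7863876.47 C/s


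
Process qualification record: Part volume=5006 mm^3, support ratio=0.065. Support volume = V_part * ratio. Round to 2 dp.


V_support = 5006 * 0.065 = 325.39 mm^3


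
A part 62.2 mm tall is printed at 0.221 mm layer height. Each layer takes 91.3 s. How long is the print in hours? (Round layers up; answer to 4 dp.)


Layers = ceil(62.2/0.221) = 282
t = 282 * 91.3 / 3600 = 7.1518 hrs


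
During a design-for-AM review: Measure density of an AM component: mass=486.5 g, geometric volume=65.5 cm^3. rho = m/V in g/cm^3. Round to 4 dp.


rho = 486.5 / 65.5 = 7.4275 g/cm^3


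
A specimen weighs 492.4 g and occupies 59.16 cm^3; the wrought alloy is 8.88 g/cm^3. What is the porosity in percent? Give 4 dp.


rho_part = 492.4 / 59.16 = 8.32319135 g/cm^3
Porosity = (1 - 8.32319135/8.88)*100 = 6.2704 %


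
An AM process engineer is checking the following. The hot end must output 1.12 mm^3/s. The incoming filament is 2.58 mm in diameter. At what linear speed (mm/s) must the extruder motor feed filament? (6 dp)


A = pi*(2.58/2)^2 = 5.227924
v = 1.12 / 5.227924 = 0.214234 mm/s


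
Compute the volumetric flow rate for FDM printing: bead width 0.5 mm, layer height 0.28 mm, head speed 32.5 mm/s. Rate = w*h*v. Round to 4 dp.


Rate = 0.5 * 0.28 * 32.5 = 4.55 mm^3/s


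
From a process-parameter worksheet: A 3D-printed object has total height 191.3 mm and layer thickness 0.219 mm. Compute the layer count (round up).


Layers = ceil(191.3/0.219) = 874


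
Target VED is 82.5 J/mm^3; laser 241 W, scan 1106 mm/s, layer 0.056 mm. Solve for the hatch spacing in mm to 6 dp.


h = 241 / (82.5*1106*0.056) = 0.047165 mm


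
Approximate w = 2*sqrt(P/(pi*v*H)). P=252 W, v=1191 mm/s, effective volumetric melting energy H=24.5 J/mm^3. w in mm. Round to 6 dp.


w = 2*sqrt(252/(pi*1191*24.5)) = 0.104862 mm


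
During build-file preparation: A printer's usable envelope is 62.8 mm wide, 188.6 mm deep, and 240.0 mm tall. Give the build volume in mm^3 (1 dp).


V = 62.8 * 188.6 * 240.0 = 2842579.2 mm^3


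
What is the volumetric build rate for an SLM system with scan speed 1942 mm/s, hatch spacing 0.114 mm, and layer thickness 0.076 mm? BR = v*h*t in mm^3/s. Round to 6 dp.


Rate = 1942 * 0.114 * 0.076 = 16.825488 mm^3/s


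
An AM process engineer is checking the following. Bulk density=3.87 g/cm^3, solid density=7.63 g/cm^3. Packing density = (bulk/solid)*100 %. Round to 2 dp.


Packing = (3.87/7.63)*100 = 50.72 %


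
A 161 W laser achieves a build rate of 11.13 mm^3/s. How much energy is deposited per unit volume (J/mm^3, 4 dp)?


SE = 161 / 11.13 = 14.4654 J/mm^3


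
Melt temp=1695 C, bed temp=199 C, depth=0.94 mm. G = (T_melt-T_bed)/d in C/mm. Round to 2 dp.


G = (1695-199)/0.94 = 1591.49 C/mm


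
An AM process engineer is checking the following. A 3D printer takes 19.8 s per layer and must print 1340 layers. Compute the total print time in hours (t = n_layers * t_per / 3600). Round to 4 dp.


t = 1340 * 19.8 / 3600 = 7.37 hrs


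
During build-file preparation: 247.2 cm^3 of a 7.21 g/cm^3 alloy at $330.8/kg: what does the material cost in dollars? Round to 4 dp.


Mass = 247.2*7.21/1000 = 1.782312 kg
Cost = 1.782312 * 330.8 = 589.5888 $


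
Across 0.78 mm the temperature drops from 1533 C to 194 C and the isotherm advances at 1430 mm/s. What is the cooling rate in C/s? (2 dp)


G = (1533-194)/0.78 = 1716.66666667 C/mm
CR = 1716.66666667 * 1430 = 2454833.33 C/s


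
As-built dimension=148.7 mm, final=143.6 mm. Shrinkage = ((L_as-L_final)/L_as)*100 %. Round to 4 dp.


Shrinkage = ((148.7-143.6)/148.7)*100 = 3.4297 %


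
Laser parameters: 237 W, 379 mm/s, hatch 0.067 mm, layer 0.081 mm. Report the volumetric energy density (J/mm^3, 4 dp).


E = 237 / (379*0.067*0.081) = 115.2257 J/mm^3


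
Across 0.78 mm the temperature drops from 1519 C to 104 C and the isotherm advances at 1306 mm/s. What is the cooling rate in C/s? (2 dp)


G = (1519-104)/0.78 = 1814.1025641 C/mm
CR = 1814.1025641 * 1306 = 2369217.95 C/s


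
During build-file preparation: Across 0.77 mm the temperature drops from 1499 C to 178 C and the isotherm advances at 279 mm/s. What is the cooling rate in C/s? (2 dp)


G = (1499-178)/0.77 = 1715.58441558 C/mm
CR = 1715.58441558 * 279 = 478648.05 C/s


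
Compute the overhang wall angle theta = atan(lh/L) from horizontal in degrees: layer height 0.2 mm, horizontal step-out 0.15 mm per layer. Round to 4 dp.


angle = atan(0.2/0.15) = 53.1301 degrees


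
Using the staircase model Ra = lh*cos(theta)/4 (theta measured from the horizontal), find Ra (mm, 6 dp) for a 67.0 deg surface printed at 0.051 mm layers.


Ra = 0.051 * cos(67.0) / 4 = 0.004982 mm


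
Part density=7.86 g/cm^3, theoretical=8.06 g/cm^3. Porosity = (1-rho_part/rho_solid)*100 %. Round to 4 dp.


Porosity = (1-7.86/8.06)*100 = 2.4814 %


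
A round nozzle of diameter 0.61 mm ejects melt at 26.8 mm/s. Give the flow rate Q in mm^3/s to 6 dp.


A = pi*(0.61/2)^2 = 0.29224666 mm^2
Q = 0.29224666 * 26.8 = 7.83221 mm^3/s


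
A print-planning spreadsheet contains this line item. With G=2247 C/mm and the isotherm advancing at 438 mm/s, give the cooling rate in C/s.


CR = 2247 * 438 = 984186 C/s


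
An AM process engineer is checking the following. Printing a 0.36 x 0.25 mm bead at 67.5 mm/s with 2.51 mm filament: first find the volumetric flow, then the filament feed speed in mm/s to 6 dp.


Q = 0.36 * 0.25 * 67.5 = 6.075 mm^3/s
A_fil = pi*(2.51/2)^2 = 4.94808697 mm^2
v_feed = 6.075 / 4.94808697 = 1.227747 mm/s


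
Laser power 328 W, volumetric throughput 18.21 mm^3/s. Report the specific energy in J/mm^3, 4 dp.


SE = 328 / 18.21 = 18.0121 J/mm^3


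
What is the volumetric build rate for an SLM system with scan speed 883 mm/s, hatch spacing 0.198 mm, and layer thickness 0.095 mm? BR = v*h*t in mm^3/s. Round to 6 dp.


Rate = 883 * 0.198 * 0.095 = 16.60923 mm^3/s


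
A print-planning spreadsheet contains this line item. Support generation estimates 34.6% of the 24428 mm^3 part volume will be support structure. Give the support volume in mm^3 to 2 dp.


V_support = 24428 * 0.346 = 8452.09 mm^3


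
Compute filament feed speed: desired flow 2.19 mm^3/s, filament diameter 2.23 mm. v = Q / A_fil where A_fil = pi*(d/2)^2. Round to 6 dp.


A = pi*(2.23/2)^2 = 3.905707
v = 2.19 / 3.905707 = 0.560718 mm/s


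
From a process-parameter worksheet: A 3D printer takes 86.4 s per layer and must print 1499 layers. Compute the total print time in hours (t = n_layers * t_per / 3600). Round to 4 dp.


t = 1499 * 86.4 / 3600 = 35.976 hrs


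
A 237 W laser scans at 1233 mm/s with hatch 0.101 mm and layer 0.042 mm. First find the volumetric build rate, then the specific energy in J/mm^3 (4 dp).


Build rate = 1233 * 0.101 * 0.042 = 5.230386 mm^3/s
SE = 237 / 5.230386 = 45.3121 J/mm^3


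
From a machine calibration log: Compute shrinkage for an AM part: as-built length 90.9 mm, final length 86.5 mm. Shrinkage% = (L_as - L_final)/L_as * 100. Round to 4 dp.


Shrinkage = ((90.9-86.5)/90.9)*100 = 4.8405 %


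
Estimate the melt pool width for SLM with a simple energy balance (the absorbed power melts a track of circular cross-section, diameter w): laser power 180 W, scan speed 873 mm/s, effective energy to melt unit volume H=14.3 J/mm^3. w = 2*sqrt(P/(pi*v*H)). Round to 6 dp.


w = 2*sqrt(180/(pi*873*14.3)) = 0.135493 mm


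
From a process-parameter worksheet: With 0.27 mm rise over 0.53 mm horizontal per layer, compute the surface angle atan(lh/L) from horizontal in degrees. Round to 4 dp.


angle = atan(0.27/0.53) = 26.9958 degrees


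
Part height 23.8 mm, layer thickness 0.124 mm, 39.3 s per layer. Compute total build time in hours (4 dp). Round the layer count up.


Layers = ceil(23.8/0.124) = 192
t = 192 * 39.3 / 3600 = 2.096 hrs


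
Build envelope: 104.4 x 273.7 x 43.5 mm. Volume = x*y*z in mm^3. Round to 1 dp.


V = 104.4 * 273.7 * 43.5 = 1242981.2 mm^3


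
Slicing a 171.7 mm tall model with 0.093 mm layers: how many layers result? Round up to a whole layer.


Layers = ceil(171.7/0.093) = 1847


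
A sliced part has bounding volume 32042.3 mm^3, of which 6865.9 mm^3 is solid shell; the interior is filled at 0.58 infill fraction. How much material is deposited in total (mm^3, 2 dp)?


V_infill = (32042.3 - 6865.9) * 0.58 = 14602.31
V_total = 6865.9 + 14602.31 = 21468.21 mm^3


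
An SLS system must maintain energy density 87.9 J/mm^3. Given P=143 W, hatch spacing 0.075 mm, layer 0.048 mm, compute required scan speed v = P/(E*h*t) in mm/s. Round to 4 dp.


v = 143 / (87.9*0.075*0.048) = 451.9024 mm/s


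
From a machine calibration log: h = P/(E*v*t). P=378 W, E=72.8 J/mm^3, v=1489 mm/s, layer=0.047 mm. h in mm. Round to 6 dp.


h = 378 / (72.8*1489*0.047) = 0.074194 mm


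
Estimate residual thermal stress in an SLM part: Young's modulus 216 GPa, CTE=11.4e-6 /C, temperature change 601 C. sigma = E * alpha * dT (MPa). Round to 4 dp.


sigma = 216*1000 * 11.4e-6 * 601 = 1479.9024 MPa


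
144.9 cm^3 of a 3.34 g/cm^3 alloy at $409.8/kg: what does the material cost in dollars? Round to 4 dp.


Mass = 144.9*3.34/1000 = 0.483966 kg
Cost = 0.483966 * 409.8 = 198.3293 $


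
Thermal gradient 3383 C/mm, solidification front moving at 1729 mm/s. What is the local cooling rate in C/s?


CR = 3383 * 1729 = 5849207 C/s


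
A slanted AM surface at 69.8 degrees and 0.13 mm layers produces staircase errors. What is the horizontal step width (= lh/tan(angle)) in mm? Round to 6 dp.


step = 0.13 / tan(69.8) = 0.047831 mm


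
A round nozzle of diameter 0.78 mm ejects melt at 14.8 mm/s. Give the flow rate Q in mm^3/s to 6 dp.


A = pi*(0.78/2)^2 = 0.47783624 mm^2
Q = 0.47783624 * 14.8 = 7.071976 mm^3/s


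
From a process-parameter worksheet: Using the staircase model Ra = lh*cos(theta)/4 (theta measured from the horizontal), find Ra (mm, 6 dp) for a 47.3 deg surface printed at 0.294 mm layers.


Ra = 0.294 * cos(47.3) / 4 = 0.049845 mm


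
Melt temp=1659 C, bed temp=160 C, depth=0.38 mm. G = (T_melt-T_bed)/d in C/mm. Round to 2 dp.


G = (1659-160)/0.38 = 3944.74 C/mm


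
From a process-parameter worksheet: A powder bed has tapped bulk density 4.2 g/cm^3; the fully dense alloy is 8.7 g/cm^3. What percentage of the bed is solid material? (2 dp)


Packing = (4.2/8.7)*100 = 48.28 %


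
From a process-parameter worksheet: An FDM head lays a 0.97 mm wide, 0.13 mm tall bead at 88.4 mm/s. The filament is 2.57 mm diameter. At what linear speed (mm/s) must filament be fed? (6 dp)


Q = 0.97 * 0.13 * 88.4 = 11.14724 mm^3/s
A_fil = pi*(2.57/2)^2 = 5.18747633 mm^2
v_feed = 11.14724 / 5.18747633 = 2.148875 mm/s


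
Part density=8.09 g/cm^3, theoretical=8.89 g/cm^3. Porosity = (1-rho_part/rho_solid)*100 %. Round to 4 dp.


Porosity = (1-8.09/8.89)*100 = 8.9989 %


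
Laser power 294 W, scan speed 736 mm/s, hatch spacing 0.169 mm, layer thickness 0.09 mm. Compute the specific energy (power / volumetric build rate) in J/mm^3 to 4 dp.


Build rate = 736 * 0.169 * 0.09 = 11.19456 mm^3/s
SE = 294 / 11.19456 = 26.2628 J/mm^3


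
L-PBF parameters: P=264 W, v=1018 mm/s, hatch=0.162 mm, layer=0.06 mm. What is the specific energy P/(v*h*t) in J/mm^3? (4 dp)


Build rate = 1018 * 0.162 * 0.06 = 9.89496 mm^3/s
SE = 264 / 9.89496 = 26.6802 J/mm^3


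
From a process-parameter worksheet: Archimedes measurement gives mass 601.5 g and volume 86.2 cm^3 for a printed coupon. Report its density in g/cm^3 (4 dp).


rho = 601.5 / 86.2 = 6.978 g/cm^3


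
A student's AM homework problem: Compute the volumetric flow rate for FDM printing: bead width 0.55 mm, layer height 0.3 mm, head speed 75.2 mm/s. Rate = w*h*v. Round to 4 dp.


Rate = 0.55 * 0.3 * 75.2 = 12.408 mm^3/s


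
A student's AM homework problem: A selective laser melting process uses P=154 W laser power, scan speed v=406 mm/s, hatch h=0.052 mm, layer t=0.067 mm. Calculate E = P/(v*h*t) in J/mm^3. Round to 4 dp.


E = 154 / (406*0.052*0.067) = 108.8721 J/mm^3


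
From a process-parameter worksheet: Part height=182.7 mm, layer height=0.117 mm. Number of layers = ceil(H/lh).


Layers = ceil(182.7/0.117) = 1562


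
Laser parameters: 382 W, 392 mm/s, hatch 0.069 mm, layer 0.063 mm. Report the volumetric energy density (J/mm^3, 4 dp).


E = 382 / (392*0.069*0.063) = 224.1752 J/mm^3


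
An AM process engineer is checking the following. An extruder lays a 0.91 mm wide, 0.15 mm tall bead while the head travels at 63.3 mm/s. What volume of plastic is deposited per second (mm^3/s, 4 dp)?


Rate = 0.91 * 0.15 * 63.3 = 8.6405 mm^3/s


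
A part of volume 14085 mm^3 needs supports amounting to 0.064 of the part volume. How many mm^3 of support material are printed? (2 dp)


V_support = 14085 * 0.064 = 901.44 mm^3


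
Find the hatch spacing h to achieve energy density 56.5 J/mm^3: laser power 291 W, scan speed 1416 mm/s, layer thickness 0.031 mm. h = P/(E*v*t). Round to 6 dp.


h = 291 / (56.5*1416*0.031) = 0.117333 mm


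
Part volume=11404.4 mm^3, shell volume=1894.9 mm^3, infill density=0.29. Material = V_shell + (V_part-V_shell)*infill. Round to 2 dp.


V_infill = (11404.4 - 1894.9) * 0.29 = 2757.76
V_total = 1894.9 + 2757.76 = 4652.66 mm^3


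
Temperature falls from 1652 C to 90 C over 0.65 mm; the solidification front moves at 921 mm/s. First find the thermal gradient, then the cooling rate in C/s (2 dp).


G = (1652-90)/0.65 = 2403.07692308 C/mm
CR = 2403.07692308 * 921 = 2213233.85 C/s


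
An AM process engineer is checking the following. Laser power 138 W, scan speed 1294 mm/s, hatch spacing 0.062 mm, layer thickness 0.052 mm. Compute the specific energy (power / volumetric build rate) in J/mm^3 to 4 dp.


Build rate = 1294 * 0.062 * 0.052 = 4.171856 mm^3/s
SE = 138 / 4.171856 = 33.0788 J/mm^3


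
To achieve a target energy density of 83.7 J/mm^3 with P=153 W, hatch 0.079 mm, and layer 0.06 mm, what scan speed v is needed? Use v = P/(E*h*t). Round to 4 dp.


v = 153 / (83.7*0.079*0.06) = 385.6449 mm/s


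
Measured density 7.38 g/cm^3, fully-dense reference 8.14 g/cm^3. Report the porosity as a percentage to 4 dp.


Porosity = (1-7.38/8.14)*100 = 9.3366 %


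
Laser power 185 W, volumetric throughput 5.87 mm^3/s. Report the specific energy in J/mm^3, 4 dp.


SE = 185 / 5.87 = 31.5162 J/mm^3


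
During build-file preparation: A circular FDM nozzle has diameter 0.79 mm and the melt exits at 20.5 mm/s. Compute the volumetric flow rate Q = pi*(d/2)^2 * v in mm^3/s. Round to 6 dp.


A = pi*(0.79/2)^2 = 0.49016699 mm^2
Q = 0.49016699 * 20.5 = 10.048423 mm^3/s


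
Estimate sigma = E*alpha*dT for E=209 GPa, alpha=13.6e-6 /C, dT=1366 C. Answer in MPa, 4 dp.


sigma = 209*1000 * 13.6e-6 * 1366 = 3882.7184 MPa


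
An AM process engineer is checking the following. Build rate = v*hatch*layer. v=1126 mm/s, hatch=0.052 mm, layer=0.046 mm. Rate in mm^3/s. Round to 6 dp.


Rate = 1126 * 0.052 * 0.046 = 2.693392 mm^3/s


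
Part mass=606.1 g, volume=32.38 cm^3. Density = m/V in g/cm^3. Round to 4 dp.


rho = 606.1 / 32.38 = 18.7183 g/cm^3


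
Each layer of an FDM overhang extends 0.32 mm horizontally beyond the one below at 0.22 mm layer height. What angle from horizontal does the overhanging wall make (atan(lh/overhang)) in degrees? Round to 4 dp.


angle = atan(0.22/0.32) = 34.5085 degrees


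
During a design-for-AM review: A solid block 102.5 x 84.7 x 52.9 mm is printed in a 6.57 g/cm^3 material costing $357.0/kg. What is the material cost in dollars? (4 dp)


V = 102.5 * 84.7 * 52.9 = 459264.575 mm^3 = 459.264575 cm^3
Mass = 459.264575 * 6.57 / 1000 = 3.01736826 kg
Cost = 3.01736826 * 357.0 = 1077.2005 $


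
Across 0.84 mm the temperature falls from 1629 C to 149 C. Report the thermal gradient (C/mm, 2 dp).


G = (1629-149)/0.84 = 1761.9 C/mm


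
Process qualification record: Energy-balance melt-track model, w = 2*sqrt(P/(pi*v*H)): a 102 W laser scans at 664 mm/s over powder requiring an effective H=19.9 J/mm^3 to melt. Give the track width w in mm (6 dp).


w = 2*sqrt(102/(pi*664*19.9)) = 0.099139 mm


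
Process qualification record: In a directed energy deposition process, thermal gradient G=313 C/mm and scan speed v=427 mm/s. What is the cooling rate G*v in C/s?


CR = 313 * 427 = 133651 C/s


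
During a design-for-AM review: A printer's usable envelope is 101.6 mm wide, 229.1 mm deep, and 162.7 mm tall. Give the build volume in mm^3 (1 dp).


V = 101.6 * 229.1 * 162.7 = 3787096.3 mm^3


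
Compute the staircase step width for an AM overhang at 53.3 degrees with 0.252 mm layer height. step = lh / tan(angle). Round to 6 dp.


step = 0.252 / tan(53.3) = 0.187835 mm


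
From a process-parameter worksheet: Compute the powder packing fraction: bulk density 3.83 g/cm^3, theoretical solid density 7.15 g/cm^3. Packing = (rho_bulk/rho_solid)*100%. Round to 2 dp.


Packing = (3.83/7.15)*100 = 53.57 %


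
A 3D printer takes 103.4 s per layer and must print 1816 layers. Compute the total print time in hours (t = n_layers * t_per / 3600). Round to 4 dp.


t = 1816 * 103.4 / 3600 = 52.1596 hrs


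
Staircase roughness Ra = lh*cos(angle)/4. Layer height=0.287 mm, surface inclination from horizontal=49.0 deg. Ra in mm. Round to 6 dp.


Ra = 0.287 * cos(49.0) / 4 = 0.047072 mm


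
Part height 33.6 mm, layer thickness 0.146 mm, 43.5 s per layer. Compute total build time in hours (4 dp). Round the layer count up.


Layers = ceil(33.6/0.146) = 231
t = 231 * 43.5 / 3600 = 2.7913 hrs


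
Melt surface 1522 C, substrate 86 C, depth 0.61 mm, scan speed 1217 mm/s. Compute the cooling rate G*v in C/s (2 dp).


G = (1522-86)/0.61 = 2354.09836066 C/mm
CR = 2354.09836066 * 1217 = 2864937.7 C/s


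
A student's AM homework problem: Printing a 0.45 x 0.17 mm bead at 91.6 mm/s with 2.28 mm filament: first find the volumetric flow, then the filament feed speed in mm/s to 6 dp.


Q = 0.45 * 0.17 * 91.6 = 7.0074 mm^3/s
A_fil = pi*(2.28/2)^2 = 4.08281381 mm^2
v_feed = 7.0074 / 4.08281381 = 1.716316 mm/s


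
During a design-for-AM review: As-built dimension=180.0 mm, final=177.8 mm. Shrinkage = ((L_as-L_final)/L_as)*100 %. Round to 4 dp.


Shrinkage = ((180.0-177.8)/180.0)*100 = 1.2222 %


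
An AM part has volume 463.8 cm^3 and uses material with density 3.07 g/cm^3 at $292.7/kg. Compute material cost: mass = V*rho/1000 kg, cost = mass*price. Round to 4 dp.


Mass = 463.8*3.07/1000 = 1.423866 kg
Cost = 1.423866 * 292.7 = 416.7656 $


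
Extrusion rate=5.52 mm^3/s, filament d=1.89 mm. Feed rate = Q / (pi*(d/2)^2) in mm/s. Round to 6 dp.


A = pi*(1.89/2)^2 = 2.805521
v = 5.52 / 2.805521 = 1.967549 mm/s


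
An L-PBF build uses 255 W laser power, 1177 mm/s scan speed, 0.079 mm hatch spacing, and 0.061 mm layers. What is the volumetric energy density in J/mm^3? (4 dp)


E = 255 / (1177*0.079*0.061) = 44.958 J/mm^3


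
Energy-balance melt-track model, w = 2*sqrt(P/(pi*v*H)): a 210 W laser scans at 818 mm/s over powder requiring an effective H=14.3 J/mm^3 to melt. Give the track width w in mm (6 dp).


w = 2*sqrt(210/(pi*818*14.3)) = 0.151189 mm


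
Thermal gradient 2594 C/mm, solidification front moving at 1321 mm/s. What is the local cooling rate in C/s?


CR = 2594 * 1321 = 3426674 C/s


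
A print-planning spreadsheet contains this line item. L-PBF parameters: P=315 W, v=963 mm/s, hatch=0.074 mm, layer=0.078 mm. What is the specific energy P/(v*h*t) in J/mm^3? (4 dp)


Build rate = 963 * 0.074 * 0.078 = 5.558436 mm^3/s
SE = 315 / 5.558436 = 56.6706 J/mm^3
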